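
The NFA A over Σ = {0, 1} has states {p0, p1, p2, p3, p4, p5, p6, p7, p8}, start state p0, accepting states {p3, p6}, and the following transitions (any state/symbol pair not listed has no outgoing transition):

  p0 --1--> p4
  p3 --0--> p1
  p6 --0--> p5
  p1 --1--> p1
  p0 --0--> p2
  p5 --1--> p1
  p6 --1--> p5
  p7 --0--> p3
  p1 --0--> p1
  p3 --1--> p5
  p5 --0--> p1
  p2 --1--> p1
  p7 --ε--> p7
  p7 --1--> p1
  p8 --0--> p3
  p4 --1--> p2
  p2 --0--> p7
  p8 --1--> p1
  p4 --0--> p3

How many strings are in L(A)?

3

The useful subgraph on states {p0, p2, p3, p4, p7} is acyclic, so L(A) is finite; the longest accepting path visits 5 useful states, giving maximum string length 4.
Counting accepting paths from p0 by length: 1 of length 2, 1 of length 3, 1 of length 4. Total 3.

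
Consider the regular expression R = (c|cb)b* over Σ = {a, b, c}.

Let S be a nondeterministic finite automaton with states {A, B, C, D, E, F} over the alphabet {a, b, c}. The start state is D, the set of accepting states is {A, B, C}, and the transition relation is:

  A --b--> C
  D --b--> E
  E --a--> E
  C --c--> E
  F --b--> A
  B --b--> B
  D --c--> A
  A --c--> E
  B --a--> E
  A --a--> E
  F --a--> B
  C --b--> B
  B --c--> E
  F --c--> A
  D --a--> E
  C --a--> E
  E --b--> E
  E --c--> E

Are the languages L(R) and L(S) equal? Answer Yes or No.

Converting the expression R to a DFA (subset construction, then merging equivalent states) gives the minimal DFA with states {r0, r1, r2}, start state r0, accepting states {r2} and transitions r0: a→r1, b→r1, c→r2; r1: a→r1, b→r1, c→r1; r2: a→r1, b→r2, c→r1.
Exploring the product automaton R × S from the start pair (r0, D), following both machines on each input symbol, reaches 5 state pairs: (r0, D), (r1, E), (r2, A), (r2, C), (r2, B).
R accepts in {r2} and S accepts in {A, B, C}. In every reachable pair the two components are either both accepting — (r2, A), (r2, C), (r2, B) — or both non-accepting, so no string is accepted by exactly one of the machines: L(R) \ L(S) and L(S) \ L(R) are both empty.
Hence every string is accepted by R iff it is accepted by S, and the two languages coincide.

Yes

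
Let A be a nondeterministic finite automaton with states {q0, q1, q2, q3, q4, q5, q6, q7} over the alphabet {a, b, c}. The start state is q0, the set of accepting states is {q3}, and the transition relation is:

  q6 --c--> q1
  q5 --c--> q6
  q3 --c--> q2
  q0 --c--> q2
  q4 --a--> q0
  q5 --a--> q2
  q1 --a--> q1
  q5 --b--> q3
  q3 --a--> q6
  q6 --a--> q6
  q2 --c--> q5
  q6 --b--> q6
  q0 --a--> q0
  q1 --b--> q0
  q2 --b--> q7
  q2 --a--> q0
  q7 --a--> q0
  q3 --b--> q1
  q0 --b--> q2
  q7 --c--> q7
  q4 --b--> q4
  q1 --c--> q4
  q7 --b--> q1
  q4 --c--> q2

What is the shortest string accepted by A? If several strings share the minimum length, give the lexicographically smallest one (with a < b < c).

bcb

A breadth-first search from q0 reaches an accepting state first via the path q0 → q2 → q5 → q3 on input bcb.
No string of length < 3 is accepted (BFS exhausts all shorter strings without reaching an accepting state), and bcb is the lexicographically least accepting string of length 3.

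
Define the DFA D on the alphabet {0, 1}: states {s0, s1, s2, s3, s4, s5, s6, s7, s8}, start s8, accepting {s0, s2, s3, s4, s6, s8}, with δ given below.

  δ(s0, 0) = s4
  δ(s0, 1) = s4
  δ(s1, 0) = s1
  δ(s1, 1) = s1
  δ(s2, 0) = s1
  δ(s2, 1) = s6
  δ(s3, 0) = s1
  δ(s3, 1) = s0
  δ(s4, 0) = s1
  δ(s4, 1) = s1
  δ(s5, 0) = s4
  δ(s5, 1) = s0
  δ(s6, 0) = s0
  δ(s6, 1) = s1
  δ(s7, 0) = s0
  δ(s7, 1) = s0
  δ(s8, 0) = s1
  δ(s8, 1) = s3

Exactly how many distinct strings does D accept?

The useful subgraph on states {s0, s3, s4, s8} is acyclic, so L(D) is finite; the longest accepting path visits 4 useful states, giving maximum string length 3.
Counting accepting paths from s8 by length: 1 of length 0, 1 of length 1, 1 of length 2, 2 of length 3. Total 5.

5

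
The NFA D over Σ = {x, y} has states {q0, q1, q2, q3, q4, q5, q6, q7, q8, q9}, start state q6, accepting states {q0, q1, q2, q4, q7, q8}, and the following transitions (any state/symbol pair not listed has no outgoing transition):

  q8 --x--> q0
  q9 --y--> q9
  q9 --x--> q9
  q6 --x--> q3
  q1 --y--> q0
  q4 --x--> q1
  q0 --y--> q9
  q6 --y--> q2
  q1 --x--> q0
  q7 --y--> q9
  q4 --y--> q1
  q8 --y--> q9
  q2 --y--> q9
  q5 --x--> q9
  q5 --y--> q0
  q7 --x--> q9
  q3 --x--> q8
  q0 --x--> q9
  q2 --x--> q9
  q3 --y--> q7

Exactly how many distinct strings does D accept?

The useful subgraph on states {q0, q2, q3, q6, q7, q8} is acyclic, so L(D) is finite; the longest accepting path visits 4 useful states, giving maximum string length 3.
Counting accepting paths from q6 by length: 1 of length 1, 2 of length 2, 1 of length 3. Total 4.

4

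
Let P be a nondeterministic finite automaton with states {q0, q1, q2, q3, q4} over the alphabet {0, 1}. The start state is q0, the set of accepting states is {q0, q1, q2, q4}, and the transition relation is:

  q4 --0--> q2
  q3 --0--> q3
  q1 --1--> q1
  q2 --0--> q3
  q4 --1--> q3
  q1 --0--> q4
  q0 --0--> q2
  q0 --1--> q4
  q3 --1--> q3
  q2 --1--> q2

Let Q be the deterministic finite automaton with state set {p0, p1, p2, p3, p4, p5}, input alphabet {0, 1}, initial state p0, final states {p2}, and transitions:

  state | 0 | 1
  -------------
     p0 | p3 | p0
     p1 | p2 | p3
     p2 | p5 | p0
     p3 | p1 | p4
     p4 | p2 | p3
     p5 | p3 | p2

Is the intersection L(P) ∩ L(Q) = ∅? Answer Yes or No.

Yes

Exploring the product automaton P × Q from the start pair (q0, p0), following both machines on each input symbol, reaches 10 state pairs: (q0, p0), (q2, p3), (q4, p0), (q3, p1), (q2, p4), (q3, p0), (q3, p2), (q3, p3), (q3, p5), (q3, p4).
P accepts in {q0, q1, q2, q4} and Q accepts in {p2}; no reachable pair has both components accepting, so no string drives both machines to acceptance simultaneously and L(P) ∩ L(Q) = ∅.
So no string is accepted by both, and the intersection is empty.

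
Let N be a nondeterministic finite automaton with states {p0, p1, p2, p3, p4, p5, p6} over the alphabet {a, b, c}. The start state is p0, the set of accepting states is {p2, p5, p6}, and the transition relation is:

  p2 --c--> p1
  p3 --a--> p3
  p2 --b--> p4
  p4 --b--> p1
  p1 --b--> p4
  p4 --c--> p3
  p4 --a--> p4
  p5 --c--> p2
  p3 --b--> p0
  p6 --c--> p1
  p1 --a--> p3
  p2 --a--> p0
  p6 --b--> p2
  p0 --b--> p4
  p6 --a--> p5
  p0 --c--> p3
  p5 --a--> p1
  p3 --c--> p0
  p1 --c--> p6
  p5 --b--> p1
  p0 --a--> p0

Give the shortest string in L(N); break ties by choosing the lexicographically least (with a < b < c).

A breadth-first search from p0 reaches an accepting state first via the path p0 → p4 → p1 → p6 on input bbc.
No string of length < 3 is accepted (BFS exhausts all shorter strings without reaching an accepting state), and bbc is the lexicographically least accepting string of length 3.

bbc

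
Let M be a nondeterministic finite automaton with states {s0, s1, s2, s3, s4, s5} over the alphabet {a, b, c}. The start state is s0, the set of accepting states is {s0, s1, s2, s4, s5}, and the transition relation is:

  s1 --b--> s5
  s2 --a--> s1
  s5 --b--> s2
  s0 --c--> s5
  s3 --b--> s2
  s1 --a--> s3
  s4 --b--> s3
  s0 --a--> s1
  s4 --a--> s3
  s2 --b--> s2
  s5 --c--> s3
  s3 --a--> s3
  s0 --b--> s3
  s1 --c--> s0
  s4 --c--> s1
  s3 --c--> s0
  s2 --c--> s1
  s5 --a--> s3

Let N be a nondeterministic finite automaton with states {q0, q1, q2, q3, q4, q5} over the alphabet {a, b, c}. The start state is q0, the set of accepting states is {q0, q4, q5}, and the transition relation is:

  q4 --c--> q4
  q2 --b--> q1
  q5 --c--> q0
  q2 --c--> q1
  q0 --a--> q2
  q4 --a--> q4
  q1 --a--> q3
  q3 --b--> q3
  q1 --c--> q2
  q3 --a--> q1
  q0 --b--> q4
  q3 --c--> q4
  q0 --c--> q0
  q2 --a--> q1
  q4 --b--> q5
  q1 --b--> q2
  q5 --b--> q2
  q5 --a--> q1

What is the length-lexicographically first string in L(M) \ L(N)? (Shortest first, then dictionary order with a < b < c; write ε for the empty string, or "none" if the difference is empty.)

The string a is accepted by M but not by N.
No shorter string lies in the difference, and a is the lexicographically first length-1 string in L(M) \ L(N).

a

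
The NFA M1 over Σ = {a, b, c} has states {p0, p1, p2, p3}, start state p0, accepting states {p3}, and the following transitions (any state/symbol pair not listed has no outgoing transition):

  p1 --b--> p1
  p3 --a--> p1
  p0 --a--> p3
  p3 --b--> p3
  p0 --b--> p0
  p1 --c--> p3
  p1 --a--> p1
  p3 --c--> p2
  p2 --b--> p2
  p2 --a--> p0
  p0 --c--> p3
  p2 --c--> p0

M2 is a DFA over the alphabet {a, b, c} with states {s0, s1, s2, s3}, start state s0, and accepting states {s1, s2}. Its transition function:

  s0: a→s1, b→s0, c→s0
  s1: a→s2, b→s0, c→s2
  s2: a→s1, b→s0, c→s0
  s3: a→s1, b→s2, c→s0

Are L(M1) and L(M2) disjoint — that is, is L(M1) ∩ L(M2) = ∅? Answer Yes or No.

The string a is accepted by both M1 and M2.
Hence L(M1) ∩ L(M2) ≠ ∅.

No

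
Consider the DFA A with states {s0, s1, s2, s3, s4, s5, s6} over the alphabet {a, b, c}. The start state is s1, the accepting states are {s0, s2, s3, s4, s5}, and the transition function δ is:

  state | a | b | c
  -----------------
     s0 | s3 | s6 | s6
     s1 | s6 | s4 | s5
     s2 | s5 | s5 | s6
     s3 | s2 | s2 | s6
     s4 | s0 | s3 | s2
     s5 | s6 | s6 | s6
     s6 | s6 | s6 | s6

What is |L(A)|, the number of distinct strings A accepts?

The useful subgraph on states {s0, s1, s2, s3, s4, s5} is acyclic, so L(A) is finite; the longest accepting path visits 6 useful states, giving maximum string length 5.
Counting accepting paths from s1 by length: 2 of length 1, 3 of length 2, 5 of length 3, 6 of length 4, 4 of length 5. Total 20.

20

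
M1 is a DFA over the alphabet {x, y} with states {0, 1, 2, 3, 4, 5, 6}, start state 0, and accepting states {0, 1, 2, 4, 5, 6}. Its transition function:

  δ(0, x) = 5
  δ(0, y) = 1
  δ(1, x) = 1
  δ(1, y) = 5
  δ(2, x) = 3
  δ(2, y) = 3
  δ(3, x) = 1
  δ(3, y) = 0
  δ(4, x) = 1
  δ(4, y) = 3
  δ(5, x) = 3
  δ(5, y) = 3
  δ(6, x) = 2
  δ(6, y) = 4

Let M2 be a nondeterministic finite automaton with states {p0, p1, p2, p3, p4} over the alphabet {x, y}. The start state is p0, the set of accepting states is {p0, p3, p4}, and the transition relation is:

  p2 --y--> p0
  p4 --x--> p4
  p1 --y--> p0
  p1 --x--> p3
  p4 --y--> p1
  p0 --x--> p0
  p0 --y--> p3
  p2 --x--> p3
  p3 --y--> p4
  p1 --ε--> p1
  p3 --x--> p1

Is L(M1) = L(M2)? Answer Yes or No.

No

The string yx is accepted by M1 but rejected by M2.
So L(M1) ≠ L(M2).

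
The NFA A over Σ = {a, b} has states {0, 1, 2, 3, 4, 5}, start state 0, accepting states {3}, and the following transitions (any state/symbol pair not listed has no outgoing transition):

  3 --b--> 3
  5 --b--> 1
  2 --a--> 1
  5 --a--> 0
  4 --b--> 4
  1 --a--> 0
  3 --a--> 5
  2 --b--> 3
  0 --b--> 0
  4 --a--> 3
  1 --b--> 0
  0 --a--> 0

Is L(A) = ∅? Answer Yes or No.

Yes

The states reachable from the start state are {0}.
None of the accepting states {3} is reachable, so no string is accepted and L(A) = ∅.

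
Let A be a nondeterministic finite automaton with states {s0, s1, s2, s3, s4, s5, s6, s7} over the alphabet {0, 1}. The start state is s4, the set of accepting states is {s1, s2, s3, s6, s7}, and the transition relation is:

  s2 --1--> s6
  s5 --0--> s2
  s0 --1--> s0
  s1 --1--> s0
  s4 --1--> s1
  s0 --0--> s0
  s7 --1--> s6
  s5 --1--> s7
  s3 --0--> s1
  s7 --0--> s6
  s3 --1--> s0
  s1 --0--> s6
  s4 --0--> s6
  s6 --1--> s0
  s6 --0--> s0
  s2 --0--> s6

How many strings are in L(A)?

The useful subgraph on states {s1, s4, s6} is acyclic, so L(A) is finite; the longest accepting path visits 3 useful states, giving maximum string length 2.
Counting accepting paths from s4 by length: 2 of length 1, 1 of length 2. Total 3.

3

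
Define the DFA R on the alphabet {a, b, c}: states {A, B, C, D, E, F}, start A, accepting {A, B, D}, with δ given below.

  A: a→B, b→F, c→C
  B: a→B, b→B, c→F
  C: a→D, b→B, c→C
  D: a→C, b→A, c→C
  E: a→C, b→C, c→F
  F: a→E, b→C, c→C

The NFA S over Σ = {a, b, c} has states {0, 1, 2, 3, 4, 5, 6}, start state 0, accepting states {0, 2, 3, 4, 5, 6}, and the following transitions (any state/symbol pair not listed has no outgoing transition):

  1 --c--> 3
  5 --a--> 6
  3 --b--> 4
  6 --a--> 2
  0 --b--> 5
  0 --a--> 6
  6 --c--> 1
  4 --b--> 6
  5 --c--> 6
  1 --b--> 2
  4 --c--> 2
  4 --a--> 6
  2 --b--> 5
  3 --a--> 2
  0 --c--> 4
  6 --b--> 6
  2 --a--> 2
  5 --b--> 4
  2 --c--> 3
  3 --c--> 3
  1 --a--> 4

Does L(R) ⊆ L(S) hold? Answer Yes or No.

Yes

Exploring the product automaton R × S from the start pair (A, 0), following both machines on each input symbol, reaches 25 state pairs: (A, 0), (B, 6), (F, 5), (C, 4), (B, 2), (F, 1), (E, 6), (C, 6), (D, 6), (C, 2), (B, 5), (F, 3), (E, 4), (C, 3), (D, 2), (C, 1), (A, 6), (B, 4), (F, 6), (E, 2), (F, 2), (A, 5), (D, 4), (C, 5), (F, 4).
R accepts in {A, B, D} and S accepts in {0, 2, 3, 4, 5, 6}. The reachable pairs whose R-component is accepting are (A, 0), (B, 6), (B, 2), (D, 6), (B, 5), (D, 2), (A, 6), (B, 4), (A, 5), (D, 4); in each of them the S-component is accepting too, so the product for L(R) \ L(S) (R-component accepting, S-component rejecting) has no reachable accepting pair and the difference is empty.
Hence every string in L(R) is also in L(S).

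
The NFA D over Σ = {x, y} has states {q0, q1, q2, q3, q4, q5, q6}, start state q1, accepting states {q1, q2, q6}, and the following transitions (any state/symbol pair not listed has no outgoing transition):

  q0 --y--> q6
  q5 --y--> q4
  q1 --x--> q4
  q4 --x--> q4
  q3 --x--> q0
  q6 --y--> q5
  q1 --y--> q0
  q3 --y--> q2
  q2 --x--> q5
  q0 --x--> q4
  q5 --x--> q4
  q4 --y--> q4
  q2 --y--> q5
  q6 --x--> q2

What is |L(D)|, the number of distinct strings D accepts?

3

The useful subgraph on states {q0, q1, q2, q6} is acyclic, so L(D) is finite; the longest accepting path visits 4 useful states, giving maximum string length 3.
Counting accepting paths from q1 by length: 1 of length 0, 1 of length 2, 1 of length 3. Total 3.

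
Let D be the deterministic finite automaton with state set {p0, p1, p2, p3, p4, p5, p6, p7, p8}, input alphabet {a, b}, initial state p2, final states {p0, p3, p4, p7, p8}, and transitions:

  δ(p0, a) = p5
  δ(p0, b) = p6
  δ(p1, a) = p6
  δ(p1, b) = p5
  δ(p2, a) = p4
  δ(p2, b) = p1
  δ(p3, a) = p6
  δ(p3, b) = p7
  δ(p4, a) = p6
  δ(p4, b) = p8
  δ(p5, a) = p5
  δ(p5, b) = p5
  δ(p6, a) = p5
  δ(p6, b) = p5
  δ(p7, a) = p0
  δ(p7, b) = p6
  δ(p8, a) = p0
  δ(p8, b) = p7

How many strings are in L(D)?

The useful subgraph on states {p0, p2, p4, p7, p8} is acyclic, so L(D) is finite; the longest accepting path visits 5 useful states, giving maximum string length 4.
Counting accepting paths from p2 by length: 1 of length 1, 1 of length 2, 2 of length 3, 1 of length 4. Total 5.

5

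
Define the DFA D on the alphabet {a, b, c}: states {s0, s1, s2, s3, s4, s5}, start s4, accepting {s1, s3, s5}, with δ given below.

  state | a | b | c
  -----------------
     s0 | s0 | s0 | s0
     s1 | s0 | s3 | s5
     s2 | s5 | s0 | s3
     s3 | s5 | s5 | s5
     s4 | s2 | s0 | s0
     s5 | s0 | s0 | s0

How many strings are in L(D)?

The useful subgraph on states {s2, s3, s4, s5} is acyclic, so L(D) is finite; the longest accepting path visits 4 useful states, giving maximum string length 3.
Counting accepting paths from s4 by length: 2 of length 2, 3 of length 3. Total 5.

5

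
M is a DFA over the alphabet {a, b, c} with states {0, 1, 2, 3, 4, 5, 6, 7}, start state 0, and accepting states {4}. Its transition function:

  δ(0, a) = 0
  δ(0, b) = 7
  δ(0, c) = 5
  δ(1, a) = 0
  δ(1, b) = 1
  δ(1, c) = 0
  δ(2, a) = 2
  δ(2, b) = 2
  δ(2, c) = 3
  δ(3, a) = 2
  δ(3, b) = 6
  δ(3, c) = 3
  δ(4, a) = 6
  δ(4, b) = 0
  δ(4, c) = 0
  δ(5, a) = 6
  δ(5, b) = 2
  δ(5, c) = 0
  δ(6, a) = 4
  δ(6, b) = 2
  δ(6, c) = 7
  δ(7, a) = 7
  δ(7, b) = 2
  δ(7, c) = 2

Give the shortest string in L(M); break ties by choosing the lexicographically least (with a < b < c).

A breadth-first search from 0 reaches an accepting state first via the path 0 → 5 → 6 → 4 on input caa.
No string of length < 3 is accepted (BFS exhausts all shorter strings without reaching an accepting state), and caa is the lexicographically least accepting string of length 3.

caa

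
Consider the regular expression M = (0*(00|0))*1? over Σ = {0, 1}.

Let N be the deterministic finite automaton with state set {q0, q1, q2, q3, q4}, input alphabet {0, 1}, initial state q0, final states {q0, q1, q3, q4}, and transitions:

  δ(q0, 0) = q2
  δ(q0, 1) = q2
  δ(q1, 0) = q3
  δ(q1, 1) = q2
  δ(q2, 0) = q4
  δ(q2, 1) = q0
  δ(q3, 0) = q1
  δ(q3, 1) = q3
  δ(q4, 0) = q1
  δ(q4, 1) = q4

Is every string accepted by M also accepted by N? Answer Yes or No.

No

The string 0 is in L(M) but not in L(N).
So L(M) ⊄ L(N).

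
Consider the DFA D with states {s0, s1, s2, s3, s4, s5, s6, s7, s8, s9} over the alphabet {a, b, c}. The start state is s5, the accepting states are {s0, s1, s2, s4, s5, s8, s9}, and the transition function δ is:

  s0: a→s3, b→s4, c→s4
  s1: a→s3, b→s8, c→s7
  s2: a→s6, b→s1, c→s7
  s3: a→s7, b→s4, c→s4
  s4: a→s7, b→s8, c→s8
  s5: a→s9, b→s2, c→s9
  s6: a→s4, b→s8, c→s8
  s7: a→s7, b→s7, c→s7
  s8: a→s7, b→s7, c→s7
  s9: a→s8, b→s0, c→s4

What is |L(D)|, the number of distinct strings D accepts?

The useful subgraph on states {s0, s1, s2, s3, s4, s5, s6, s8, s9} is acyclic, so L(D) is finite; the longest accepting path visits 6 useful states, giving maximum string length 5.
Counting accepting paths from s5 by length: 1 of length 0, 3 of length 1, 7 of length 2, 12 of length 3, 16 of length 4, 12 of length 5. Total 51.

51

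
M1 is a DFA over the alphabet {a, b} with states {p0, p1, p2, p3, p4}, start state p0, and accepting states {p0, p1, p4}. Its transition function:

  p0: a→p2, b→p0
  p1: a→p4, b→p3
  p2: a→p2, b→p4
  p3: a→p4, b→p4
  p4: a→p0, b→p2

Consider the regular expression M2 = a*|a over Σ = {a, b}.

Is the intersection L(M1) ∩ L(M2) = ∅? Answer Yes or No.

No

The empty string ε is accepted by both M1 and M2.
Hence L(M1) ∩ L(M2) ≠ ∅.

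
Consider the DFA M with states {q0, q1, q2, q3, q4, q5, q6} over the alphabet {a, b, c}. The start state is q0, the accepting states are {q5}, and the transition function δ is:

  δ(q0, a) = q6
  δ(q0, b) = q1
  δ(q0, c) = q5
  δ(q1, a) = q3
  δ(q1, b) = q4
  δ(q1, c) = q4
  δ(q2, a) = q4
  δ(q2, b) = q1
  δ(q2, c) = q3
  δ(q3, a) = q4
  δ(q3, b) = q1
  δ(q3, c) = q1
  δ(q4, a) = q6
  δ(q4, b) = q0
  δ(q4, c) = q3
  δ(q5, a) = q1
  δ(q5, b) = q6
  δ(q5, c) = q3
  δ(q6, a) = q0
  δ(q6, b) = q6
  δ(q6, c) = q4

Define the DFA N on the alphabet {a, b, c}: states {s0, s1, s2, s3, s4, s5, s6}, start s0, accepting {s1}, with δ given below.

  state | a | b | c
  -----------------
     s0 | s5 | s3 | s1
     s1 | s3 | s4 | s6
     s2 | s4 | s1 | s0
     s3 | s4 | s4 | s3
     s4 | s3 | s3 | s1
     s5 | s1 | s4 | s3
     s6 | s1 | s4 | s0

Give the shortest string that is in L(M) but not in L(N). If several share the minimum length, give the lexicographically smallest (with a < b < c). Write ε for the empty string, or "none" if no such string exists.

aac

The string aac is accepted by M but not by N.
No shorter string lies in the difference, and aac is the lexicographically first length-3 string in L(M) \ L(N).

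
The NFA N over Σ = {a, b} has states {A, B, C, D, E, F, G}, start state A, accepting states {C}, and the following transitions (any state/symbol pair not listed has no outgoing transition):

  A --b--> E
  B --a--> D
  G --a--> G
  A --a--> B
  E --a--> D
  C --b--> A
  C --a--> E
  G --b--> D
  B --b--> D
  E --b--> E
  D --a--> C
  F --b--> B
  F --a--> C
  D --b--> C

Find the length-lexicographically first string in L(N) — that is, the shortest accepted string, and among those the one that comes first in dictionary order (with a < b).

aaa

A breadth-first search from A reaches an accepting state first via the path A → B → D → C on input aaa.
No string of length < 3 is accepted (BFS exhausts all shorter strings without reaching an accepting state), and aaa is the lexicographically least accepting string of length 3.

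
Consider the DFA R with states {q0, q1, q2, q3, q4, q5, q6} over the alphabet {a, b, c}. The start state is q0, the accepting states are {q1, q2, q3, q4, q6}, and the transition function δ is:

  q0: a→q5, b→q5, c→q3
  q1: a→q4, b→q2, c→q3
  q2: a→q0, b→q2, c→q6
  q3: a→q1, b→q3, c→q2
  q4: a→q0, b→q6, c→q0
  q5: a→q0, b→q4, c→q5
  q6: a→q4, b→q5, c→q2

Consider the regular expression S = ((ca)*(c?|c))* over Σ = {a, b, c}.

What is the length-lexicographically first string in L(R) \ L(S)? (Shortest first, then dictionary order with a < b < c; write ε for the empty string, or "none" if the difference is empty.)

The string ab is accepted by R but not by S.
No shorter string lies in the difference, and ab is the lexicographically first length-2 string in L(R) \ L(S).

ab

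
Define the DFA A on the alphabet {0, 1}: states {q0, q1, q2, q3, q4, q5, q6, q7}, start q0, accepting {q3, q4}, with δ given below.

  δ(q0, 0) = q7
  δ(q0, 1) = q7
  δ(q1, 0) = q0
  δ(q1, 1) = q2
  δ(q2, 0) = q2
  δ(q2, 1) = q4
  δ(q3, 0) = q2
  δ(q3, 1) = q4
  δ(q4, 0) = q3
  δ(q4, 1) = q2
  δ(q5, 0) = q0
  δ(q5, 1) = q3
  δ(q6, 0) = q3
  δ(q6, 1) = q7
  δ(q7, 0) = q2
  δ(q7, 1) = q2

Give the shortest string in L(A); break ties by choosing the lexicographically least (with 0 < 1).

A breadth-first search from q0 reaches an accepting state first via the path q0 → q7 → q2 → q4 on input 001.
No string of length < 3 is accepted (BFS exhausts all shorter strings without reaching an accepting state), and 001 is the lexicographically least accepting string of length 3.

001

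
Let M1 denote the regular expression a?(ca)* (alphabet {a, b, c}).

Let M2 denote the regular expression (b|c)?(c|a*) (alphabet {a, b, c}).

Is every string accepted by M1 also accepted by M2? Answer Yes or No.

The string aca is in L(M1) but not in L(M2).
So L(M1) ⊄ L(M2).

No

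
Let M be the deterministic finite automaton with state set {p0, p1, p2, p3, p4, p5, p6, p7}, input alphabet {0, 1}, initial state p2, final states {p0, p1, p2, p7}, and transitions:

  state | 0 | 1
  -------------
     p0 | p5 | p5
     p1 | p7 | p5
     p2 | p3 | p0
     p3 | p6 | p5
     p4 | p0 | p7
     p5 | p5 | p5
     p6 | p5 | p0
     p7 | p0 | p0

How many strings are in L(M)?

3

The useful subgraph on states {p0, p2, p3, p6} is acyclic, so L(M) is finite; the longest accepting path visits 4 useful states, giving maximum string length 3.
Counting accepting paths from p2 by length: 1 of length 0, 1 of length 1, 1 of length 3. Total 3.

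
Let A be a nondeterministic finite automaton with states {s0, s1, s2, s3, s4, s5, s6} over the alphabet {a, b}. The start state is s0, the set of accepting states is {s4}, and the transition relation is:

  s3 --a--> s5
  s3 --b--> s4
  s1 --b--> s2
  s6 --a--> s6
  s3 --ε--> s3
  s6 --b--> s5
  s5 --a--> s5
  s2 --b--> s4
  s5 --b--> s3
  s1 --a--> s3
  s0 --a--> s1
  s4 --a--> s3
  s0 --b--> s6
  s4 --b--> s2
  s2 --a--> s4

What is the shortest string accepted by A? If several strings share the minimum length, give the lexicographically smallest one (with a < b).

aab

A breadth-first search from s0 reaches an accepting state first via the path s0 → s1 → s3 → s4 on input aab.
No string of length < 3 is accepted (BFS exhausts all shorter strings without reaching an accepting state), and aab is the lexicographically least accepting string of length 3.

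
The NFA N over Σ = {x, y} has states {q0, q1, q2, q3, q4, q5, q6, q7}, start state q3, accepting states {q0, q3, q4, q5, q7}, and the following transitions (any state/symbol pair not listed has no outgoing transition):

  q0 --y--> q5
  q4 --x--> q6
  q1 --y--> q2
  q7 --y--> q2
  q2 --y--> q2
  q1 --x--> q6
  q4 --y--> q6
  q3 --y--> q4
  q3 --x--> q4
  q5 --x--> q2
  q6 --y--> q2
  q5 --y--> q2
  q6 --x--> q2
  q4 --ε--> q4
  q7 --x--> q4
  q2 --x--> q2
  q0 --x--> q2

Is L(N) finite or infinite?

finite

The useful states (reachable from q3 and able to reach an accepting state) are {q3, q4}.
Restricted to these states the transition graph has no cycle, so every accepting path has bounded length and L is finite.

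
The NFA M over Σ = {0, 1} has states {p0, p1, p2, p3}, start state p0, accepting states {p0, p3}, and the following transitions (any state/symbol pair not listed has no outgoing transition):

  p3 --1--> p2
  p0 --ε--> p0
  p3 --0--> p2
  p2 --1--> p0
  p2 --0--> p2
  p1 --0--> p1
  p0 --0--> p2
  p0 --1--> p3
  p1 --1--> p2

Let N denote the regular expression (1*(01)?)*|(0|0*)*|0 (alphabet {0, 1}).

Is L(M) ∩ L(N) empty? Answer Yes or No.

The empty string ε is accepted by both M and N.
Hence L(M) ∩ L(N) ≠ ∅.

No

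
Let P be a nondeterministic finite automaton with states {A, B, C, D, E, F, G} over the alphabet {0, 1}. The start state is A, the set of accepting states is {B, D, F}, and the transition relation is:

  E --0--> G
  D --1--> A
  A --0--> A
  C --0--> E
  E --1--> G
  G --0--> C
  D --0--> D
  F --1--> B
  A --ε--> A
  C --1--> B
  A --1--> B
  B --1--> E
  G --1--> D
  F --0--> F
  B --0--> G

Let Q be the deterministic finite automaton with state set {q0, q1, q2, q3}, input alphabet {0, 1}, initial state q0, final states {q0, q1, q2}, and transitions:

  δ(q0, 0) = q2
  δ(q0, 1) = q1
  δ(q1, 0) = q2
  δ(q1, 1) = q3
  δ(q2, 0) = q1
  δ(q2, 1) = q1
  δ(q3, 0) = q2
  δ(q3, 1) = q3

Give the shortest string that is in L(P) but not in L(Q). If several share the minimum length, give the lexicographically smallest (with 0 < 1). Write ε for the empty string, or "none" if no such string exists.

001

The string 001 is accepted by P but not by Q.
No shorter string lies in the difference, and 001 is the lexicographically first length-3 string in L(P) \ L(Q).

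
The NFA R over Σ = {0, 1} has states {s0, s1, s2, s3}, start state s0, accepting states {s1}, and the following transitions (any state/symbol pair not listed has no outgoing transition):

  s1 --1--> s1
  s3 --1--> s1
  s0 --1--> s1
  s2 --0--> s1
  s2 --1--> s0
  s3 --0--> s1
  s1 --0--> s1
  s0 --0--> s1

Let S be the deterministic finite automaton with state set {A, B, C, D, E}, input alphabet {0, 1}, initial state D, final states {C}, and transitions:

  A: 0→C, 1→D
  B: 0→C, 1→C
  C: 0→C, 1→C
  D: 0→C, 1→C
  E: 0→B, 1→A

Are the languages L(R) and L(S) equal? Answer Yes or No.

Yes

Exploring the product automaton R × S from the start pair (s0, D), following both machines on each input symbol, reaches 2 state pairs: (s0, D), (s1, C).
R accepts in {s1} and S accepts in {C}. In every reachable pair the two components are either both accepting — (s1, C) — or both non-accepting, so no string is accepted by exactly one of the machines: L(R) \ L(S) and L(S) \ L(R) are both empty.
Hence every string is accepted by R iff it is accepted by S, and the two languages coincide.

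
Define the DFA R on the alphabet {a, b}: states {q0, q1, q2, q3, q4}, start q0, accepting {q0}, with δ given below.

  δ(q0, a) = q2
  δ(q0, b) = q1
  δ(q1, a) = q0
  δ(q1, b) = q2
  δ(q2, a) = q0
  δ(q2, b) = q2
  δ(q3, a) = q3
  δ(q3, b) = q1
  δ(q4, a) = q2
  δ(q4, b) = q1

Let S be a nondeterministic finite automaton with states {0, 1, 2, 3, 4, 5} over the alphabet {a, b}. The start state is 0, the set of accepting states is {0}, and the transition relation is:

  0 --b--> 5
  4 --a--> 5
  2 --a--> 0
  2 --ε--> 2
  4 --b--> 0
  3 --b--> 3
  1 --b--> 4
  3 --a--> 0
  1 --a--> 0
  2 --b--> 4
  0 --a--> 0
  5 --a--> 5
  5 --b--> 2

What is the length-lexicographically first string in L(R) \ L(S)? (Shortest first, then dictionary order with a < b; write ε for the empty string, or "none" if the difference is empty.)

The string ba is accepted by R but not by S.
No shorter string lies in the difference, and ba is the lexicographically first length-2 string in L(R) \ L(S).

ba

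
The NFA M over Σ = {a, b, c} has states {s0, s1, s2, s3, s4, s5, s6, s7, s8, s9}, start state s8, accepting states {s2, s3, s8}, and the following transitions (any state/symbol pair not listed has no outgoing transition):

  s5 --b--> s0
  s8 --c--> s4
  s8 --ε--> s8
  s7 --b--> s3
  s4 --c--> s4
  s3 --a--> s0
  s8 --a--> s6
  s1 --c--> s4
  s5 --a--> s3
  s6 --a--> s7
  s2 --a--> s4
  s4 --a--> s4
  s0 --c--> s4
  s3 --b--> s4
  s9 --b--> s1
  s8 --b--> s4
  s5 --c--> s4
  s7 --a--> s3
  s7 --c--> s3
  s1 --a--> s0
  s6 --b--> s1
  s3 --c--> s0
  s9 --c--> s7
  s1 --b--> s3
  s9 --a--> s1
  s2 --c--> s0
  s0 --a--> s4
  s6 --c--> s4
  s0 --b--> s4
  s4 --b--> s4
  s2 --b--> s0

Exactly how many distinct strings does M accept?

The useful subgraph on states {s1, s3, s6, s7, s8} is acyclic, so L(M) is finite; the longest accepting path visits 4 useful states, giving maximum string length 3.
Counting accepting paths from s8 by length: 1 of length 0, 4 of length 3. Total 5.

5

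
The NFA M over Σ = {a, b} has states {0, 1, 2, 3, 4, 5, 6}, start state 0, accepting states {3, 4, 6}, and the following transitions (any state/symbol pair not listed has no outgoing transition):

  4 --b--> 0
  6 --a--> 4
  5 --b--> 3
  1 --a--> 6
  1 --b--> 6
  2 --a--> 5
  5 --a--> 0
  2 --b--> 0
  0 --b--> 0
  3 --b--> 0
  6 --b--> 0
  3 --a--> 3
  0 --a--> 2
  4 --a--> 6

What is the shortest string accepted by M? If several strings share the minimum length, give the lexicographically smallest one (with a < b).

A breadth-first search from 0 reaches an accepting state first via the path 0 → 2 → 5 → 3 on input aab.
No string of length < 3 is accepted (BFS exhausts all shorter strings without reaching an accepting state), and aab is the lexicographically least accepting string of length 3.

aab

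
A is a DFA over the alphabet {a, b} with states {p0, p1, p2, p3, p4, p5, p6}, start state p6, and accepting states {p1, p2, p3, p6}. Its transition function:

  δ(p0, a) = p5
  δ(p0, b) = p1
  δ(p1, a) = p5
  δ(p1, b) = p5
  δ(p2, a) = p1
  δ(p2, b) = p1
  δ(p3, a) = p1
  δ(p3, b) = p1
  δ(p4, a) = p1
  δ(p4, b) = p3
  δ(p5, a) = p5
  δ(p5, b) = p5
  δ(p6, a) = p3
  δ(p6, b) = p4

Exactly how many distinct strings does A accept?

The useful subgraph on states {p1, p3, p4, p6} is acyclic, so L(A) is finite; the longest accepting path visits 4 useful states, giving maximum string length 3.
Counting accepting paths from p6 by length: 1 of length 0, 1 of length 1, 4 of length 2, 2 of length 3. Total 8.

8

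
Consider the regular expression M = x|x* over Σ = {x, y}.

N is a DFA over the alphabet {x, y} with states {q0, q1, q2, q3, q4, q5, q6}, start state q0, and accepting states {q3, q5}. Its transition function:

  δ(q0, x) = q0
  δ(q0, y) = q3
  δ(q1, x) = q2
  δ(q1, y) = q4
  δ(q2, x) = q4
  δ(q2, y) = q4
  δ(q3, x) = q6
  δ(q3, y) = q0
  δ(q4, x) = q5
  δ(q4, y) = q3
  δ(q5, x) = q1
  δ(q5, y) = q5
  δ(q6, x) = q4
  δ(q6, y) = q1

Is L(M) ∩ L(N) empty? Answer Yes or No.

Yes

Converting the expression M to a DFA (subset construction, then merging equivalent states) gives the minimal DFA with states {m0, m1}, start state m0, accepting states {m0} and transitions m0: x→m0, y→m1; m1: x→m1, y→m1.
Exploring the product automaton M × N from the start pair (m0, q0), following both machines on each input symbol, reaches 8 state pairs: (m0, q0), (m1, q3), (m1, q6), (m1, q0), (m1, q4), (m1, q1), (m1, q5), (m1, q2).
M accepts in {m0} and N accepts in {q3, q5}; no reachable pair has both components accepting, so no string drives both machines to acceptance simultaneously and L(M) ∩ L(N) = ∅.
So no string is accepted by both, and the intersection is empty.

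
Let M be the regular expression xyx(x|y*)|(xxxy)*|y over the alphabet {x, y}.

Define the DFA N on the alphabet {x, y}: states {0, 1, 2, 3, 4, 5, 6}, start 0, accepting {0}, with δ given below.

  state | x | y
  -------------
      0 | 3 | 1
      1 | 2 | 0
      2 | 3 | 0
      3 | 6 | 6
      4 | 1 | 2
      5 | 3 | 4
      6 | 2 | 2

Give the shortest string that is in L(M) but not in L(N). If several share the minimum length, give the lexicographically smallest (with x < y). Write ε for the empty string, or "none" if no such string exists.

y

The string y is accepted by M but not by N.
No shorter string lies in the difference, and y is the lexicographically first length-1 string in L(M) \ L(N).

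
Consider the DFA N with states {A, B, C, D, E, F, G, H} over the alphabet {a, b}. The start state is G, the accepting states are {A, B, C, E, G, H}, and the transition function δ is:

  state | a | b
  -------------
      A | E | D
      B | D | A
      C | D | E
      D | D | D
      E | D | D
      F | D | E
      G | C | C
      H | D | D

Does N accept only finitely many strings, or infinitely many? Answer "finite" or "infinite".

The useful states (reachable from G and able to reach an accepting state) are {C, E, G}.
Restricted to these states the transition graph has no cycle, so every accepting path has bounded length and L is finite.

finite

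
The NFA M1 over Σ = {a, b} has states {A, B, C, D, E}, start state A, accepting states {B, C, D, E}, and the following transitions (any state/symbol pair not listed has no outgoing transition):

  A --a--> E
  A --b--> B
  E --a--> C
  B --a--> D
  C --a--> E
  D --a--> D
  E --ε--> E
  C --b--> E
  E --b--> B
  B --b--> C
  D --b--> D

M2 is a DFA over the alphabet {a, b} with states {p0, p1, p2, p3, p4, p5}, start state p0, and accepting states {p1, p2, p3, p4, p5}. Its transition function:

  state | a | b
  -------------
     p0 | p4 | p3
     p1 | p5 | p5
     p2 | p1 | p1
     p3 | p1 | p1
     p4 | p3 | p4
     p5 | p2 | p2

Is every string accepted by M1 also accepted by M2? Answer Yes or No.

Exploring the product automaton M1 × M2 from the start pair (A, p0), following both machines on each input symbol, reaches 20 state pairs: (A, p0), (E, p4), (B, p3), (C, p3), (B, p4), (D, p1), (C, p1), (E, p1), (D, p3), (C, p4), (D, p5), (E, p5), (C, p5), (B, p5), (E, p3), (D, p2), (C, p2), (B, p2), (E, p2), (B, p1).
M1 accepts in {B, C, D, E} and M2 accepts in {p1, p2, p3, p4, p5}. The reachable pairs whose M1-component is accepting are (E, p4), (B, p3), (C, p3), (B, p4), (D, p1), (C, p1), (E, p1), (D, p3), (C, p4), (D, p5), (E, p5), (C, p5), (B, p5), (E, p3), (D, p2), (C, p2), (B, p2), (E, p2), (B, p1); in each of them the M2-component is accepting too, so the product for L(M1) \ L(M2) (M1-component accepting, M2-component rejecting) has no reachable accepting pair and the difference is empty.
Hence every string in L(M1) is also in L(M2).

Yes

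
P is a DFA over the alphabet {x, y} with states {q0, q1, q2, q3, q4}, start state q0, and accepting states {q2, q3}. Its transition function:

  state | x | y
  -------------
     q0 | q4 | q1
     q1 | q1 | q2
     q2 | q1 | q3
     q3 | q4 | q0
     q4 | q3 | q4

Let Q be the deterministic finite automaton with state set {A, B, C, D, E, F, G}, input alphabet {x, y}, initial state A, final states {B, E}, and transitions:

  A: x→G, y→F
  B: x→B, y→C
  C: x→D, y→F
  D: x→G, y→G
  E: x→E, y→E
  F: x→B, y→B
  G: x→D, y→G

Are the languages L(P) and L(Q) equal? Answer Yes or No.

No

The string xx is accepted by P but rejected by Q.
So L(P) ≠ L(Q).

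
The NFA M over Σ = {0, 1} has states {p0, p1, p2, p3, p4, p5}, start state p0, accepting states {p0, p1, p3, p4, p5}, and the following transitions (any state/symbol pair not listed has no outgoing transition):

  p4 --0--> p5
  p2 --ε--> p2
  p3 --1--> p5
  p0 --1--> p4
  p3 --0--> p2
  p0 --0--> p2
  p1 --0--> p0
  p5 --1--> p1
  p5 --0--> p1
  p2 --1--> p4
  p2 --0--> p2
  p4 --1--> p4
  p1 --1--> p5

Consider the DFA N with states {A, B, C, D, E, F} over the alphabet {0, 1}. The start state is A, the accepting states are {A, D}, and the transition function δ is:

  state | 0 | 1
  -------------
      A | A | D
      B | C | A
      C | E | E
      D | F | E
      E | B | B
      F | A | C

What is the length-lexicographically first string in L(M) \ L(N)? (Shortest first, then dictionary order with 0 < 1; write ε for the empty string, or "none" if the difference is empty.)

10

The string 10 is accepted by M but not by N.
No shorter string lies in the difference, and 10 is the lexicographically first length-2 string in L(M) \ L(N).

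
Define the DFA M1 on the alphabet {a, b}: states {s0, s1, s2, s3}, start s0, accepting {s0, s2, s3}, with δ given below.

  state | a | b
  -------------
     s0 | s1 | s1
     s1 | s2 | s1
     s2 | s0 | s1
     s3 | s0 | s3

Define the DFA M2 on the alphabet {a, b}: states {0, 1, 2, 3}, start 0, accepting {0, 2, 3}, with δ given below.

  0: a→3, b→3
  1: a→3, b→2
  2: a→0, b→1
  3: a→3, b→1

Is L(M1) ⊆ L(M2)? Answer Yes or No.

Exploring the product automaton M1 × M2 from the start pair (s0, 0), following both machines on each input symbol, reaches 7 state pairs: (s0, 0), (s1, 3), (s2, 3), (s1, 1), (s0, 3), (s1, 2), (s2, 0).
M1 accepts in {s0, s2, s3} and M2 accepts in {0, 2, 3}. The reachable pairs whose M1-component is accepting are (s0, 0), (s2, 3), (s0, 3), (s2, 0); in each of them the M2-component is accepting too, so the product for L(M1) \ L(M2) (M1-component accepting, M2-component rejecting) has no reachable accepting pair and the difference is empty.
Hence every string in L(M1) is also in L(M2).

Yes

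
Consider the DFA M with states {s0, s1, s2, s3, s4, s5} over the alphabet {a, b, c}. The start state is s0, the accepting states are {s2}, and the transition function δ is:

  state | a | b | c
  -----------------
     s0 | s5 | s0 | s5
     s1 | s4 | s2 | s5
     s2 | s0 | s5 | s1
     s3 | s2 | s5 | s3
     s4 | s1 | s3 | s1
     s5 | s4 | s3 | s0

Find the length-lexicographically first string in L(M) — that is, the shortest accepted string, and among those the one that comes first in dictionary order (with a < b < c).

A breadth-first search from s0 reaches an accepting state first via the path s0 → s5 → s3 → s2 on input aba.
No string of length < 3 is accepted (BFS exhausts all shorter strings without reaching an accepting state), and aba is the lexicographically least accepting string of length 3.

aba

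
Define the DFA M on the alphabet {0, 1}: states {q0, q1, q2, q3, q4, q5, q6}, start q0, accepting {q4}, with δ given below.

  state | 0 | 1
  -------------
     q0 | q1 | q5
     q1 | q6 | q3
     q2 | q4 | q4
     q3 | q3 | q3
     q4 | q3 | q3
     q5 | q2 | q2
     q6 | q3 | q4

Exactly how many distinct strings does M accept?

The useful subgraph on states {q0, q1, q2, q4, q5, q6} is acyclic, so L(M) is finite; the longest accepting path visits 4 useful states, giving maximum string length 3.
Counting accepting paths from q0 by length: 5 of length 3. Total 5.

5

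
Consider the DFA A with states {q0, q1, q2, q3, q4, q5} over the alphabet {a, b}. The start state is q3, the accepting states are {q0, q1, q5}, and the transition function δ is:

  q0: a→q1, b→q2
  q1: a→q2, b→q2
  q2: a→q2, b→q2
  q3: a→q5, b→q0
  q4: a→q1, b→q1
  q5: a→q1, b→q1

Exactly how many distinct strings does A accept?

5

The useful subgraph on states {q0, q1, q3, q5} is acyclic, so L(A) is finite; the longest accepting path visits 3 useful states, giving maximum string length 2.
Counting accepting paths from q3 by length: 2 of length 1, 3 of length 2. Total 5.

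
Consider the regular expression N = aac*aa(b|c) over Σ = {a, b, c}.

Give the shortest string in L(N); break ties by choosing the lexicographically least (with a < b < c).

By inspection of the expression, no string of length less than 5 matches, and aaaab is the lexicographically first match of length 5.

aaaab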